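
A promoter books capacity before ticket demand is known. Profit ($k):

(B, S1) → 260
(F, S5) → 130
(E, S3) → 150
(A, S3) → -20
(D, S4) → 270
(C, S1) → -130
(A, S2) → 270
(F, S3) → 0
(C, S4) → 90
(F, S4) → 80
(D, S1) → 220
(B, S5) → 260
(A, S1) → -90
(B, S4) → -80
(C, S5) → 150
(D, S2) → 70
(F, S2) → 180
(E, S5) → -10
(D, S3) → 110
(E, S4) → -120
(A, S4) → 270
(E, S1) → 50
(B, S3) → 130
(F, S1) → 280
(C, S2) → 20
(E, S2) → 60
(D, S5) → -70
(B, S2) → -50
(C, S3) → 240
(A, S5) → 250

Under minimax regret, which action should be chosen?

Column bests: S1=280, S2=270, S3=240, S4=270, S5=260.
A regrets: 370, 0, 260, 0, 10 → max 370
B regrets: 20, 320, 110, 350, 0 → max 350
C regrets: 410, 250, 0, 180, 110 → max 410
D regrets: 60, 200, 130, 0, 330 → max 330
E regrets: 230, 210, 90, 390, 270 → max 390
F regrets: 0, 90, 240, 190, 130 → max 240
Smallest max regret = 240 → F.

F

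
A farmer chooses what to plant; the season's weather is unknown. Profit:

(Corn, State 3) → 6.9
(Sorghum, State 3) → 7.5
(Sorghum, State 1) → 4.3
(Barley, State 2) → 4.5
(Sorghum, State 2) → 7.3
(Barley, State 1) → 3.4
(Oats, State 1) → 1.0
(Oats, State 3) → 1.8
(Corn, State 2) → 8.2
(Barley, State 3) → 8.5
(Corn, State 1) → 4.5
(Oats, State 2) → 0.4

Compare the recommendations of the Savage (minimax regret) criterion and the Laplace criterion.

minimax regret → Sorghum; laplace → Corn (disagree)

Column bests: State 1=4.5, State 2=8.2, State 3=8.5.
Sorghum regrets: 0.2, 0.9, 1.0 → max 1.0
Barley regrets: 1.1, 3.7, 0.0 → max 3.7
Corn regrets: 0.0, 0.0, 1.6 → max 1.6
Oats regrets: 3.5, 7.8, 6.7 → max 7.8
Smallest max regret = 1.0 → Sorghum.
Row averages: Sorghum=191/30, Barley=82/15, Corn=98/15, Oats=16/15
Highest average = 98/15 → Corn.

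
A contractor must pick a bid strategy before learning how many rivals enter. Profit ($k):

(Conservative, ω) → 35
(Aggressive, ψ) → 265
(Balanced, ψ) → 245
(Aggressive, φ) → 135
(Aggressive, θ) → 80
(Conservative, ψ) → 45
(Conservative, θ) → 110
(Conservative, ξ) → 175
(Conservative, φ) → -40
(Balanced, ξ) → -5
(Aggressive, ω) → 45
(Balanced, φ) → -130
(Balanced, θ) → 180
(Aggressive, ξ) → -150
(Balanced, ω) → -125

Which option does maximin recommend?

Row minima: Conservative=-40, Balanced=-130, Aggressive=-150
Best worst-case = -40 → Conservative.

Conservative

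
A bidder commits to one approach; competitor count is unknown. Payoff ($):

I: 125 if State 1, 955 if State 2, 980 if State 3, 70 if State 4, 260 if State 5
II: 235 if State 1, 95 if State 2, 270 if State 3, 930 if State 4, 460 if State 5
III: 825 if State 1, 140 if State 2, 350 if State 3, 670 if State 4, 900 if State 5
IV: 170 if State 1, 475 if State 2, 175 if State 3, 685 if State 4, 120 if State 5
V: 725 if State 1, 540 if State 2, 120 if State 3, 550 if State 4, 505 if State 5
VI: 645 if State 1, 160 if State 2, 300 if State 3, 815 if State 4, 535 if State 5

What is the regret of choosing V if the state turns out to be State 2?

Best payoff under State 2 is 955.
Regret = 955 − 540 = 415.

415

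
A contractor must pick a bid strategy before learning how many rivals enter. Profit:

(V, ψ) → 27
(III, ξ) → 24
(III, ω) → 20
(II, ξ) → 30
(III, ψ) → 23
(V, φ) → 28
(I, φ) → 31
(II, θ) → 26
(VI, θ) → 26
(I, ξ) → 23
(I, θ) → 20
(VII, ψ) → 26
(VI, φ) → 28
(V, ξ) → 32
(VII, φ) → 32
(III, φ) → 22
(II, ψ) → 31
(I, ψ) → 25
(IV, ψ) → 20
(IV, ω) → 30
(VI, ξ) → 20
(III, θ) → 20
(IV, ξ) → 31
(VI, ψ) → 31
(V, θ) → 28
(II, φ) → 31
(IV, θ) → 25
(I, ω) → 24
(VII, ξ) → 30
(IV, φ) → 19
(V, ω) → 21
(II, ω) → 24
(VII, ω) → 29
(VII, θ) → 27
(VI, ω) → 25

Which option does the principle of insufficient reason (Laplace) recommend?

VII

Row averages: I=24.6, II=28.4, III=21.8, IV=25, V=27.2, VI=26, VII=28.8
Highest average = 28.8 → VII.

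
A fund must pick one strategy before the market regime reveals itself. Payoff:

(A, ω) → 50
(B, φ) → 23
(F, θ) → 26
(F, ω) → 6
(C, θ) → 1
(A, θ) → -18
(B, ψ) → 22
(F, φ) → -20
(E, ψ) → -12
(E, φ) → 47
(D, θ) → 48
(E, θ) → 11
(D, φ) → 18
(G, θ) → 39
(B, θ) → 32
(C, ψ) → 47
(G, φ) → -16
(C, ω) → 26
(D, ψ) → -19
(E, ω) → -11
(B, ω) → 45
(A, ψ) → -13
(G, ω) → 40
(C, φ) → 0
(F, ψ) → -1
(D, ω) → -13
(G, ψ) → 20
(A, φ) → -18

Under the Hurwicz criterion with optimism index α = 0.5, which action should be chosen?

B

A: 0.5·50 + 0.5·(-18) = 16
B: 0.5·45 + 0.5·22 = 33.5
C: 0.5·47 + 0.5·0 = 23.5
D: 0.5·48 + 0.5·(-19) = 14.5
E: 0.5·47 + 0.5·(-12) = 17.5
F: 0.5·26 + 0.5·(-20) = 3
G: 0.5·40 + 0.5·(-16) = 12
Highest Hurwicz score = 33.5 → B.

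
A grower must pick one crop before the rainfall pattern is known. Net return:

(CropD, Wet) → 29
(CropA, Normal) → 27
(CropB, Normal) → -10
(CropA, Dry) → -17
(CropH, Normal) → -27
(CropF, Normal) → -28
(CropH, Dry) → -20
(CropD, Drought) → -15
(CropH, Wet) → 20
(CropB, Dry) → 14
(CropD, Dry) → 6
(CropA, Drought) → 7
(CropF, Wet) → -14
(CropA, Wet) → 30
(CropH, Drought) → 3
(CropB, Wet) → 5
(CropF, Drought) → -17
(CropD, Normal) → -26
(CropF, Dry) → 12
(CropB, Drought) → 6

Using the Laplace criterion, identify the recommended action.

CropA

Row averages: CropB=3.75, CropH=-6, CropD=-1.5, CropF=-11.75, CropA=11.75
Highest average = 11.75 → CropA.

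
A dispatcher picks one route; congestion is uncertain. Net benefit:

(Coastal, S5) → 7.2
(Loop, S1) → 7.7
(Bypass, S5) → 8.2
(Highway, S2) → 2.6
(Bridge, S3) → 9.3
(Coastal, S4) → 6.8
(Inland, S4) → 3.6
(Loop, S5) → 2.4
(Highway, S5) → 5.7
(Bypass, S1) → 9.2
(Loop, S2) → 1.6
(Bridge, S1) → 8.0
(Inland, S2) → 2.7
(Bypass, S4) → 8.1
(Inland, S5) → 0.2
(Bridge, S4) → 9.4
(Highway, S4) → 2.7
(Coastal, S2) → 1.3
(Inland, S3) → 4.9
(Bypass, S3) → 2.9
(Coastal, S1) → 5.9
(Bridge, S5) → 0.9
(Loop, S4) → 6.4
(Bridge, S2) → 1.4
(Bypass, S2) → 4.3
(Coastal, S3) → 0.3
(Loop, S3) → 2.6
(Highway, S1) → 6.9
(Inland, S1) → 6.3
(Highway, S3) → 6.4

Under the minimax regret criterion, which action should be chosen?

Column bests: S1=9.2, S2=4.3, S3=9.3, S4=9.4, S5=8.2.
Bypass regrets: 0.0, 0.0, 6.4, 1.3, 0.0 → max 6.4
Loop regrets: 1.5, 2.7, 6.7, 3.0, 5.8 → max 6.7
Bridge regrets: 1.2, 2.9, 0.0, 0.0, 7.3 → max 7.3
Coastal regrets: 3.3, 3.0, 9.0, 2.6, 1.0 → max 9.0
Inland regrets: 2.9, 1.6, 4.4, 5.8, 8.0 → max 8.0
Highway regrets: 2.3, 1.7, 2.9, 6.7, 2.5 → max 6.7
Smallest max regret = 6.4 → Bypass.

Bypass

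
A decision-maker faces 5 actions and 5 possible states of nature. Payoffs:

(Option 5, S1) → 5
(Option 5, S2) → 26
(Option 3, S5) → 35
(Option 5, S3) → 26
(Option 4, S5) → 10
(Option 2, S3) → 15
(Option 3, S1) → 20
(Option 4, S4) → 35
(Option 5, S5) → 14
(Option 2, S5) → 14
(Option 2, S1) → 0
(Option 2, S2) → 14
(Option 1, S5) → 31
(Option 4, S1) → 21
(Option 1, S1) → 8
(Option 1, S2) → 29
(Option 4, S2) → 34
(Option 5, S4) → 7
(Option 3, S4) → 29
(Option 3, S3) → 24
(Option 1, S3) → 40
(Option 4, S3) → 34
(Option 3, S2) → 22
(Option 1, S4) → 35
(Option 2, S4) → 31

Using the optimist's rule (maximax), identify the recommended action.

Row maxima: Option 1=40, Option 2=31, Option 3=35, Option 4=35, Option 5=26
Best best-case = 40 → Option 1.

Option 1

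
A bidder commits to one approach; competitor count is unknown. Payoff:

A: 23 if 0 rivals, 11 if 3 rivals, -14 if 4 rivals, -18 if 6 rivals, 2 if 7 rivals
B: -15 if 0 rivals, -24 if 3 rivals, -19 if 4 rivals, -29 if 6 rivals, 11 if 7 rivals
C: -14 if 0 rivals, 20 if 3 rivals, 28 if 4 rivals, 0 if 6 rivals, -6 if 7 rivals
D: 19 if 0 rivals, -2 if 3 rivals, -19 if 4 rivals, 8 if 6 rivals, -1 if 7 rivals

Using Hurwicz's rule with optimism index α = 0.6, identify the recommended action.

A: 0.6·23 + 0.4·(-18) = 6.6
B: 0.6·11 + 0.4·(-29) = -5
C: 0.6·28 + 0.4·(-14) = 11.2
D: 0.6·19 + 0.4·(-19) = 3.8
Highest Hurwicz score = 11.2 → C.

C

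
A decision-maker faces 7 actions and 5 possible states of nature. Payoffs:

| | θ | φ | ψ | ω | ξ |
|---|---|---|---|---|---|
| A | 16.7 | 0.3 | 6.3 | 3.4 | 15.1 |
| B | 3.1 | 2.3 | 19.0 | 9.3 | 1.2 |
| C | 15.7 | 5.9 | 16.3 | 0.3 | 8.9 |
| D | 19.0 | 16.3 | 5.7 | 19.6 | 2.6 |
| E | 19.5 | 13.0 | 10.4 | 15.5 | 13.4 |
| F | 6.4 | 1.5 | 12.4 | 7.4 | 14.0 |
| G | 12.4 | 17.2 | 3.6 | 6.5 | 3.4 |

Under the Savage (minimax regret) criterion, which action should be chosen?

E

Column bests: θ=19.5, φ=17.2, ψ=19.0, ω=19.6, ξ=15.1.
A regrets: 2.8, 16.9, 12.7, 16.2, 0.0 → max 16.9
B regrets: 16.4, 14.9, 0.0, 10.3, 13.9 → max 16.4
C regrets: 3.8, 11.3, 2.7, 19.3, 6.2 → max 19.3
D regrets: 0.5, 0.9, 13.3, 0.0, 12.5 → max 13.3
E regrets: 0.0, 4.2, 8.6, 4.1, 1.7 → max 8.6
F regrets: 13.1, 15.7, 6.6, 12.2, 1.1 → max 15.7
G regrets: 7.1, 0.0, 15.4, 13.1, 11.7 → max 15.4
Smallest max regret = 8.6 → E.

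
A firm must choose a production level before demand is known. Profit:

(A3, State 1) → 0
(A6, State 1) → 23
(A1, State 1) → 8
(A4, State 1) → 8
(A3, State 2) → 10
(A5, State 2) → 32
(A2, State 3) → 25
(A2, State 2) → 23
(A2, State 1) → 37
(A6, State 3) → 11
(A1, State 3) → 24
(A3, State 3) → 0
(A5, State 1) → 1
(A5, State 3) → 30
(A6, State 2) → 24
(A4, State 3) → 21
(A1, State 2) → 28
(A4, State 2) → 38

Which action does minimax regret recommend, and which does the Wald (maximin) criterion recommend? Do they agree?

Column bests: State 1=37, State 2=38, State 3=30.
A1 regrets: 29, 10, 6 → max 29
A2 regrets: 0, 15, 5 → max 15
A3 regrets: 37, 28, 30 → max 37
A4 regrets: 29, 0, 9 → max 29
A5 regrets: 36, 6, 0 → max 36
A6 regrets: 14, 14, 19 → max 19
Smallest max regret = 15 → A2.
Row minima: A1=8, A2=23, A3=0, A4=8, A5=1, A6=11
Best worst-case = 23 → A2.

minimax regret → A2; maximin → A2 (agree)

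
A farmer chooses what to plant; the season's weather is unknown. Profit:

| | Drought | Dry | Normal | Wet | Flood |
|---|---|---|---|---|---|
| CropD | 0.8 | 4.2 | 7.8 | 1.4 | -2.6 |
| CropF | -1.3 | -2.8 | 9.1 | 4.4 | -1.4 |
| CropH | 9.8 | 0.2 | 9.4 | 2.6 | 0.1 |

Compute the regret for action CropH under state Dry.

Best payoff under Dry is 4.2.
Regret = 4.2 − 0.2 = 4.0.

4.0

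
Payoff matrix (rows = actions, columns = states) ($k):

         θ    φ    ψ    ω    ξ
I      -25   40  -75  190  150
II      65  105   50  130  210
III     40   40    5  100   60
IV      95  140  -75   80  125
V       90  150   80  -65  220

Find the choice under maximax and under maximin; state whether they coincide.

maximax → V; maximin → II (disagree)

Row maxima: I=190, II=210, III=100, IV=140, V=220
Best best-case = 220 → V.
Row minima: I=-75, II=50, III=5, IV=-75, V=-65
Best worst-case = 50 → II.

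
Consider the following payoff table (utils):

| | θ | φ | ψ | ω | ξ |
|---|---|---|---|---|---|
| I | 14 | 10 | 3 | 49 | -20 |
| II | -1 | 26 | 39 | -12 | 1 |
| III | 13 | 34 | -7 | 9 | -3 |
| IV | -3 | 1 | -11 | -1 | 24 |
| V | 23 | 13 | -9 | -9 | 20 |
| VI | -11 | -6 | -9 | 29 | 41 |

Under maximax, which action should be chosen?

I

Row maxima: I=49, II=39, III=34, IV=24, V=23, VI=41
Best best-case = 49 → I.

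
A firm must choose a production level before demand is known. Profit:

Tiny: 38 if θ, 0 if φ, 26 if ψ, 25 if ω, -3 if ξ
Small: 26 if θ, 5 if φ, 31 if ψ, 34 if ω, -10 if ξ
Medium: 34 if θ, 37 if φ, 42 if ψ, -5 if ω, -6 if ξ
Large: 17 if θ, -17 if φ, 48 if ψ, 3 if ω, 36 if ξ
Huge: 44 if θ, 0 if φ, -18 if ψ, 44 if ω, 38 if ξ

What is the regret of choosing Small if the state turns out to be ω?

10

Best payoff under ω is 44.
Regret = 44 − 34 = 10.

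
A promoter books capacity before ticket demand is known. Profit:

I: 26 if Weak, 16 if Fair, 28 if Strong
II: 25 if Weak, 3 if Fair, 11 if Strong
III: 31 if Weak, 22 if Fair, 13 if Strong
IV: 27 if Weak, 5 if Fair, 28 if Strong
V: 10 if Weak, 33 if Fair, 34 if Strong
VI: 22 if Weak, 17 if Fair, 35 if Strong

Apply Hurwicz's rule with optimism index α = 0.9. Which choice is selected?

I: 0.9·28 + 0.1·16 = 26.8
II: 0.9·25 + 0.1·3 = 22.8
III: 0.9·31 + 0.1·13 = 29.2
IV: 0.9·28 + 0.1·5 = 25.7
V: 0.9·34 + 0.1·10 = 31.6
VI: 0.9·35 + 0.1·17 = 33.2
Highest Hurwicz score = 33.2 → VI.

VI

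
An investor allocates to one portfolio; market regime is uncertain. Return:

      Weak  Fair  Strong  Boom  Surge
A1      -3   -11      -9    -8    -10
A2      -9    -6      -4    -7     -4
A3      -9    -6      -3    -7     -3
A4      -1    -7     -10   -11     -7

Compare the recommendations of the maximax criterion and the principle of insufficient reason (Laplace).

maximax → A4; laplace → A3 (disagree)

Row maxima: A1=-3, A2=-4, A3=-3, A4=-1
Best best-case = -1 → A4.
Row averages: A1=-8.2, A2=-6, A3=-5.6, A4=-7.2
Highest average = -5.6 → A3.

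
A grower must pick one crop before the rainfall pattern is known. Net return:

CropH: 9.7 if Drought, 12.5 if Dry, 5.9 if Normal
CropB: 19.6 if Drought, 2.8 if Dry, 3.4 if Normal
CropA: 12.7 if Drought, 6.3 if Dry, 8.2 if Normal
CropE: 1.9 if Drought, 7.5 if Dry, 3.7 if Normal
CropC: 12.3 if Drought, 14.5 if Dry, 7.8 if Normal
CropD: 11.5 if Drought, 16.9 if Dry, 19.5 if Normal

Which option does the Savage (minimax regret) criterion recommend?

CropD

Column bests: Drought=19.6, Dry=16.9, Normal=19.5.
CropH regrets: 9.9, 4.4, 13.6 → max 13.6
CropB regrets: 0.0, 14.1, 16.1 → max 16.1
CropA regrets: 6.9, 10.6, 11.3 → max 11.3
CropE regrets: 17.7, 9.4, 15.8 → max 17.7
CropC regrets: 7.3, 2.4, 11.7 → max 11.7
CropD regrets: 8.1, 0.0, 0.0 → max 8.1
Smallest max regret = 8.1 → CropD.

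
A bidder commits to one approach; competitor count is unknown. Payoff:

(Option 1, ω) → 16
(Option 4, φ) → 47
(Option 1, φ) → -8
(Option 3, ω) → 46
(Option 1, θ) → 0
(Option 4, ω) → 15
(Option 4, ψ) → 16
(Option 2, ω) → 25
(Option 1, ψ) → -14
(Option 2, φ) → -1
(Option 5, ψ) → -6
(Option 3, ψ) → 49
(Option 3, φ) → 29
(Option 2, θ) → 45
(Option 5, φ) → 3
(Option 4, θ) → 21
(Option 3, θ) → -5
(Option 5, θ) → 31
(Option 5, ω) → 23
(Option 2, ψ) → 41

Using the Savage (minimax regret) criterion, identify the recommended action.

Option 4

Column bests: θ=45, φ=47, ψ=49, ω=46.
Option 1 regrets: 45, 55, 63, 30 → max 63
Option 2 regrets: 0, 48, 8, 21 → max 48
Option 3 regrets: 50, 18, 0, 0 → max 50
Option 4 regrets: 24, 0, 33, 31 → max 33
Option 5 regrets: 14, 44, 55, 23 → max 55
Smallest max regret = 33 → Option 4.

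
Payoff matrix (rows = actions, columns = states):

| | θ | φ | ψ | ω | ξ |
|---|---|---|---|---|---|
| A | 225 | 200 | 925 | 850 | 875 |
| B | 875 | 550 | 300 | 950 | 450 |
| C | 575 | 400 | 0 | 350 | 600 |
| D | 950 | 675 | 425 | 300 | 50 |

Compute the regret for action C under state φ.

275

Best payoff under φ is 675.
Regret = 675 − 400 = 275.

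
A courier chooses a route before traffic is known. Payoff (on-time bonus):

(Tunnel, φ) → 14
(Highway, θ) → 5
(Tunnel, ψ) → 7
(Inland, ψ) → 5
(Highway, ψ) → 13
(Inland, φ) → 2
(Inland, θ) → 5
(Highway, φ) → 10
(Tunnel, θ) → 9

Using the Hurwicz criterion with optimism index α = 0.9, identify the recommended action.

Highway: 0.9·13 + 0.1·5 = 12.2
Inland: 0.9·5 + 0.1·2 = 4.7
Tunnel: 0.9·14 + 0.1·7 = 13.3
Highest Hurwicz score = 13.3 → Tunnel.

Tunnel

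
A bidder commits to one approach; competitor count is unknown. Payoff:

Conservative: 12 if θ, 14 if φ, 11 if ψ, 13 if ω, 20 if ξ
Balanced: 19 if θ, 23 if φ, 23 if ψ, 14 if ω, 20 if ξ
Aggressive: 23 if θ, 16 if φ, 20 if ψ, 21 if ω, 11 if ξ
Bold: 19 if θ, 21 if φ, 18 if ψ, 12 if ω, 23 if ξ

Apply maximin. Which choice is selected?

Row minima: Conservative=11, Balanced=14, Aggressive=11, Bold=12
Best worst-case = 14 → Balanced.

Balanced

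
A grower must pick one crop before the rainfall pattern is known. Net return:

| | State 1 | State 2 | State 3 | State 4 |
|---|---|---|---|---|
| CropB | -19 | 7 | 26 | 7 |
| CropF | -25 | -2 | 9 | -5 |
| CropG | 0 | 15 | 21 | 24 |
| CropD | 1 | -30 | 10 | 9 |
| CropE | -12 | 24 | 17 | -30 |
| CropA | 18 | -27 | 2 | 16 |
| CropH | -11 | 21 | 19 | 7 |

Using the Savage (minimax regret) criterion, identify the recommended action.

Column bests: State 1=18, State 2=24, State 3=26, State 4=24.
CropB regrets: 37, 17, 0, 17 → max 37
CropF regrets: 43, 26, 17, 29 → max 43
CropG regrets: 18, 9, 5, 0 → max 18
CropD regrets: 17, 54, 16, 15 → max 54
CropE regrets: 30, 0, 9, 54 → max 54
CropA regrets: 0, 51, 24, 8 → max 51
CropH regrets: 29, 3, 7, 17 → max 29
Smallest max regret = 18 → CropG.

CropG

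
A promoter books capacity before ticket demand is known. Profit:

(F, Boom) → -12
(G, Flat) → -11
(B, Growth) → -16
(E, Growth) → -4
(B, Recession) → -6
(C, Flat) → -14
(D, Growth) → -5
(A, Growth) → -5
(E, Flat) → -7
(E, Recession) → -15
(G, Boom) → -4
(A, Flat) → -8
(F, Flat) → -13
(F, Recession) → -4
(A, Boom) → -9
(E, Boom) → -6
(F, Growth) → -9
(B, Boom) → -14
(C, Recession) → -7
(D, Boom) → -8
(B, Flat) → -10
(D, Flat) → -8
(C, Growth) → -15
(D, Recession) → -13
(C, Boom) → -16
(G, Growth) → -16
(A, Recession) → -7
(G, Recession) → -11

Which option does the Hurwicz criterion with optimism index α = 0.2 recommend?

A

A: 0.2·(-5) + 0.8·(-9) = -8.2
B: 0.2·(-6) + 0.8·(-16) = -14
C: 0.2·(-7) + 0.8·(-16) = -14.2
D: 0.2·(-5) + 0.8·(-13) = -11.4
E: 0.2·(-4) + 0.8·(-15) = -12.8
F: 0.2·(-4) + 0.8·(-13) = -11.2
G: 0.2·(-4) + 0.8·(-16) = -13.6
Highest Hurwicz score = -8.2 → A.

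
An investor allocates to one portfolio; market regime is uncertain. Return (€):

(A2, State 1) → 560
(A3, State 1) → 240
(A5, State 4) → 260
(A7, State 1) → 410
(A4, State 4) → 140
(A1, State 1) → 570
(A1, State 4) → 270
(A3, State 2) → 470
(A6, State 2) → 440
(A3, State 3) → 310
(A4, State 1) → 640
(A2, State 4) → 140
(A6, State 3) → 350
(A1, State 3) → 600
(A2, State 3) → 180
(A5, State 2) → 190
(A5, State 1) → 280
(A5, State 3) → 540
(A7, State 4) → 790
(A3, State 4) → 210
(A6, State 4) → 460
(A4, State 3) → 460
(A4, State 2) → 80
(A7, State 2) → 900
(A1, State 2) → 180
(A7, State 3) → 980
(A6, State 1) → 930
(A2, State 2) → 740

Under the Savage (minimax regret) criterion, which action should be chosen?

A7

Column bests: State 1=930, State 2=900, State 3=980, State 4=790.
A1 regrets: 360, 720, 380, 520 → max 720
A2 regrets: 370, 160, 800, 650 → max 800
A3 regrets: 690, 430, 670, 580 → max 690
A4 regrets: 290, 820, 520, 650 → max 820
A5 regrets: 650, 710, 440, 530 → max 710
A6 regrets: 0, 460, 630, 330 → max 630
A7 regrets: 520, 0, 0, 0 → max 520
Smallest max regret = 520 → A7.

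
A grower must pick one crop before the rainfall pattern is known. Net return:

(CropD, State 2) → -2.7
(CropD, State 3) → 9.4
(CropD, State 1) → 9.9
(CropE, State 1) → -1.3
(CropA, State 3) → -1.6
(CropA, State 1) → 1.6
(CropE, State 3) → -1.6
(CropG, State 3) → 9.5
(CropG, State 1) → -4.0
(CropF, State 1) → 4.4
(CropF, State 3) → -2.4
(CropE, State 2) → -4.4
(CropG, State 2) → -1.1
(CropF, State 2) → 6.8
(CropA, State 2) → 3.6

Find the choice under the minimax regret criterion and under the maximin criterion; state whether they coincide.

minimax regret → CropD; maximin → CropA (disagree)

Column bests: State 1=9.9, State 2=6.8, State 3=9.5.
CropE regrets: 11.2, 11.2, 11.1 → max 11.2
CropF regrets: 5.5, 0.0, 11.9 → max 11.9
CropG regrets: 13.9, 7.9, 0.0 → max 13.9
CropA regrets: 8.3, 3.2, 11.1 → max 11.1
CropD regrets: 0.0, 9.5, 0.1 → max 9.5
Smallest max regret = 9.5 → CropD.
Row minima: CropE=-4.4, CropF=-2.4, CropG=-4.0, CropA=-1.6, CropD=-2.7
Best worst-case = -1.6 → CropA.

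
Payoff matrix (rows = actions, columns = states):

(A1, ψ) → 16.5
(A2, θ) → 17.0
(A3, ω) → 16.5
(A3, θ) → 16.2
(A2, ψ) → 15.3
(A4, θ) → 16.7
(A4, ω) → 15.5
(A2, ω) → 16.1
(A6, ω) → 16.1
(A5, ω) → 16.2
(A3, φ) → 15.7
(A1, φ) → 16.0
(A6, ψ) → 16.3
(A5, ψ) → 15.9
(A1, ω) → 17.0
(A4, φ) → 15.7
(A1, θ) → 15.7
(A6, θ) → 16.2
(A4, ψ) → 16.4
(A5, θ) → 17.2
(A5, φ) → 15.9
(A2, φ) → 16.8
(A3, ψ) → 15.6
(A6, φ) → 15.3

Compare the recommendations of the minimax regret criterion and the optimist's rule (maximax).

minimax regret → A5; maximax → A5 (agree)

Column bests: θ=17.2, φ=16.8, ψ=16.5, ω=17.0.
A1 regrets: 1.5, 0.8, 0.0, 0.0 → max 1.5
A2 regrets: 0.2, 0.0, 1.2, 0.9 → max 1.2
A3 regrets: 1.0, 1.1, 0.9, 0.5 → max 1.1
A4 regrets: 0.5, 1.1, 0.1, 1.5 → max 1.5
A5 regrets: 0.0, 0.9, 0.6, 0.8 → max 0.9
A6 regrets: 1.0, 1.5, 0.2, 0.9 → max 1.5
Smallest max regret = 0.9 → A5.
Row maxima: A1=17.0, A2=17.0, A3=16.5, A4=16.7, A5=17.2, A6=16.3
Best best-case = 17.2 → A5.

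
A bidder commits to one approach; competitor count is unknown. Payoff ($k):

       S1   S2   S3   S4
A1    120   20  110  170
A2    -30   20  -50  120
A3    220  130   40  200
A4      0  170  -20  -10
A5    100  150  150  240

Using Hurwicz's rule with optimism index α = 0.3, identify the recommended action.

A1: 0.3·170 + 0.7·20 = 65
A2: 0.3·120 + 0.7·(-50) = 1
A3: 0.3·220 + 0.7·40 = 94
A4: 0.3·170 + 0.7·(-20) = 37
A5: 0.3·240 + 0.7·100 = 142
Highest Hurwicz score = 142 → A5.

A5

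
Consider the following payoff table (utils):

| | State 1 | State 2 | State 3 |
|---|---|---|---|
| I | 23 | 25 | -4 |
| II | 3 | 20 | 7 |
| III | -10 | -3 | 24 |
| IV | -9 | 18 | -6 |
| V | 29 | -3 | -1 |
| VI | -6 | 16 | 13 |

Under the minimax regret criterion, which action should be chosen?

II

Column bests: State 1=29, State 2=25, State 3=24.
I regrets: 6, 0, 28 → max 28
II regrets: 26, 5, 17 → max 26
III regrets: 39, 28, 0 → max 39
IV regrets: 38, 7, 30 → max 38
V regrets: 0, 28, 25 → max 28
VI regrets: 35, 9, 11 → max 35
Smallest max regret = 26 → II.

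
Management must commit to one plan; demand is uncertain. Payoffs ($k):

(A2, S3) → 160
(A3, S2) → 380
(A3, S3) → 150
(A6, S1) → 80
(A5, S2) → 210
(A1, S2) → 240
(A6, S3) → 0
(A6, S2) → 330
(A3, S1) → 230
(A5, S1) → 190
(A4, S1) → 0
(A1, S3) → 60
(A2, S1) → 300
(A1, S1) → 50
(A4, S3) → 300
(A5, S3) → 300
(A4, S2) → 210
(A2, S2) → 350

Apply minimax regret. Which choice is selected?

A2

Column bests: S1=300, S2=380, S3=300.
A1 regrets: 250, 140, 240 → max 250
A2 regrets: 0, 30, 140 → max 140
A3 regrets: 70, 0, 150 → max 150
A4 regrets: 300, 170, 0 → max 300
A5 regrets: 110, 170, 0 → max 170
A6 regrets: 220, 50, 300 → max 300
Smallest max regret = 140 → A2.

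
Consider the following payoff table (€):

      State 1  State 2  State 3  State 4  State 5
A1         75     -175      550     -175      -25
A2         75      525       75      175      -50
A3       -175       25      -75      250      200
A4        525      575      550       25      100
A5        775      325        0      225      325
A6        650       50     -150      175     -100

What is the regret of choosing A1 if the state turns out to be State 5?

350

Best payoff under State 5 is 325.
Regret = 325 − (-25) = 350.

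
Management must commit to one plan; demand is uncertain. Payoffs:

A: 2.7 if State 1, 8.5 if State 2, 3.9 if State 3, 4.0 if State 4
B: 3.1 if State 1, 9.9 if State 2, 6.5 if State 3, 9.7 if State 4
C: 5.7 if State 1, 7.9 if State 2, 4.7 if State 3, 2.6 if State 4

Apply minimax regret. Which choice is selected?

B

Column bests: State 1=5.7, State 2=9.9, State 3=6.5, State 4=9.7.
A regrets: 3.0, 1.4, 2.6, 5.7 → max 5.7
B regrets: 2.6, 0.0, 0.0, 0.0 → max 2.6
C regrets: 0.0, 2.0, 1.8, 7.1 → max 7.1
Smallest max regret = 2.6 → B.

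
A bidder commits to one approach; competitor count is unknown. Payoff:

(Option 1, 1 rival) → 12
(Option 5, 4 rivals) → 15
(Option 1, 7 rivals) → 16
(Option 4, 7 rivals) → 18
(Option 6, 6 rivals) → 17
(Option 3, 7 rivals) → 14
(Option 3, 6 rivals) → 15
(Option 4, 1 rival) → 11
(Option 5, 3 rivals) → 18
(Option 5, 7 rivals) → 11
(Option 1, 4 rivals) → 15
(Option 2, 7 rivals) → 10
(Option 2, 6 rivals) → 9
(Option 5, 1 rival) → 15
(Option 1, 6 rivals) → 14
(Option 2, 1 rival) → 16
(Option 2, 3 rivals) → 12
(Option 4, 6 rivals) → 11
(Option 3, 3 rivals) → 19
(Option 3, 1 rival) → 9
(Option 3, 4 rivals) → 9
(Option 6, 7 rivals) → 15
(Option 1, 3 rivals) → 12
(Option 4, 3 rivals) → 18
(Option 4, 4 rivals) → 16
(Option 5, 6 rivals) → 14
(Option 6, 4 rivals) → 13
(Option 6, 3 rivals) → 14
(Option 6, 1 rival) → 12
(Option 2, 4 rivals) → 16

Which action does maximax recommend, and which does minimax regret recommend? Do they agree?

Row maxima: Option 1=16, Option 2=16, Option 3=19, Option 4=18, Option 5=18, Option 6=17
Best best-case = 19 → Option 3.
Column bests: 1 rival=16, 3 rivals=19, 4 rivals=16, 6 rivals=17, 7 rivals=18.
Option 1 regrets: 4, 7, 1, 3, 2 → max 7
Option 2 regrets: 0, 7, 0, 8, 8 → max 8
Option 3 regrets: 7, 0, 7, 2, 4 → max 7
Option 4 regrets: 5, 1, 0, 6, 0 → max 6
Option 5 regrets: 1, 1, 1, 3, 7 → max 7
Option 6 regrets: 4, 5, 3, 0, 3 → max 5
Smallest max regret = 5 → Option 6.

maximax → Option 3; minimax regret → Option 6 (disagree)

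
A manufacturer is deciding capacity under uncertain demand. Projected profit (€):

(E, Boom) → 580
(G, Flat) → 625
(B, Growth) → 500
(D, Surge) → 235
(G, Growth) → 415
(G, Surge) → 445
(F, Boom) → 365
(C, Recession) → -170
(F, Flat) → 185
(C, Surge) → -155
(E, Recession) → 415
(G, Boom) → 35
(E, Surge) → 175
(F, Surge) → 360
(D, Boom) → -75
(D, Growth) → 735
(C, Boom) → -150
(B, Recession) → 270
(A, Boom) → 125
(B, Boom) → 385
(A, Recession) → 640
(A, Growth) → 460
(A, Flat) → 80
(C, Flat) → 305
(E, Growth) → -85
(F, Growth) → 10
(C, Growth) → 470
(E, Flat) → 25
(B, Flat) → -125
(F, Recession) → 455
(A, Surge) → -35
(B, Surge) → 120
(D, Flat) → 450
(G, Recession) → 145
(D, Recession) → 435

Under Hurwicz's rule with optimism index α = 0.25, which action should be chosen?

A: 0.25·640 + 0.75·(-35) = 133.75
B: 0.25·500 + 0.75·(-125) = 31.25
C: 0.25·470 + 0.75·(-170) = -10
D: 0.25·735 + 0.75·(-75) = 127.5
E: 0.25·580 + 0.75·(-85) = 81.25
F: 0.25·455 + 0.75·10 = 121.25
G: 0.25·625 + 0.75·35 = 182.5
Highest Hurwicz score = 182.5 → G.

G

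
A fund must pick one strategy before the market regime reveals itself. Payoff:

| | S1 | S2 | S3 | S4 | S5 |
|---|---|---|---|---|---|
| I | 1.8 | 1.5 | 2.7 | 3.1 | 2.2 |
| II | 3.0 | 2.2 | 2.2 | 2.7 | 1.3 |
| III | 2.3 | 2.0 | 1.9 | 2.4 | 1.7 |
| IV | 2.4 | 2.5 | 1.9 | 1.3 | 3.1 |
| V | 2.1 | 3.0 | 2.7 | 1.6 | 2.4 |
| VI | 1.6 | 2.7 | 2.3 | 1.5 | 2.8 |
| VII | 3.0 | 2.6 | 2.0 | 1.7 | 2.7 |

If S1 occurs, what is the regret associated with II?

0.0

Best payoff under S1 is 3.0.
Regret = 3.0 − 3.0 = 0.0.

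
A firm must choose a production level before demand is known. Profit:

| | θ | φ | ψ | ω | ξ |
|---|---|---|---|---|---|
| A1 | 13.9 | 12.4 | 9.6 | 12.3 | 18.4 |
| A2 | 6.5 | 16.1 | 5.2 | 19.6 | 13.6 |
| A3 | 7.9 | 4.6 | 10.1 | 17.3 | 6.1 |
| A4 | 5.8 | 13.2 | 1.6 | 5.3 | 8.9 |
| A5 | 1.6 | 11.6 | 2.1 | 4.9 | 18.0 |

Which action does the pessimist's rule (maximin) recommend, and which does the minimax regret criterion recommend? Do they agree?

Row minima: A1=9.6, A2=5.2, A3=4.6, A4=1.6, A5=1.6
Best worst-case = 9.6 → A1.
Column bests: θ=13.9, φ=16.1, ψ=10.1, ω=19.6, ξ=18.4.
A1 regrets: 0.0, 3.7, 0.5, 7.3, 0.0 → max 7.3
A2 regrets: 7.4, 0.0, 4.9, 0.0, 4.8 → max 7.4
A3 regrets: 6.0, 11.5, 0.0, 2.3, 12.3 → max 12.3
A4 regrets: 8.1, 2.9, 8.5, 14.3, 9.5 → max 14.3
A5 regrets: 12.3, 4.5, 8.0, 14.7, 0.4 → max 14.7
Smallest max regret = 7.3 → A1.

maximin → A1; minimax regret → A1 (agree)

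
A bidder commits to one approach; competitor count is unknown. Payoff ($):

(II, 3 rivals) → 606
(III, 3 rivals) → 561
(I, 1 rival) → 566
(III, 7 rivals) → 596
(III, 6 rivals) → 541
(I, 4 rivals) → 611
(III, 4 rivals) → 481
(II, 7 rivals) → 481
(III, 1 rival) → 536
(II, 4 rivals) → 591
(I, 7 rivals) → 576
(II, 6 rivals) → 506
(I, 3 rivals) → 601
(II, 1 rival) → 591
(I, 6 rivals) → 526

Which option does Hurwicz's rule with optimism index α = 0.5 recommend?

I

I: 0.5·611 + 0.5·526 = 568.5
II: 0.5·606 + 0.5·481 = 543.5
III: 0.5·596 + 0.5·481 = 538.5
Highest Hurwicz score = 568.5 → I.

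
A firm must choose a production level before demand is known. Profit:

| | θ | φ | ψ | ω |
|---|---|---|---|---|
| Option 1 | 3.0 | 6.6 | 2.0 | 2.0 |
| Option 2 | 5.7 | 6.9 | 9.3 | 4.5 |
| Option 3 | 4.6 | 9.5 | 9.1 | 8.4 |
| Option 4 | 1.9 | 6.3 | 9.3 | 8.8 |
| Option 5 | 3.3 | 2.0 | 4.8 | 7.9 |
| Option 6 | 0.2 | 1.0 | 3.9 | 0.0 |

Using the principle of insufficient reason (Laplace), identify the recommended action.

Option 3

Row averages: Option 1=3.4, Option 2=6.6, Option 3=7.9, Option 4=6.575, Option 5=4.5, Option 6=1.275
Highest average = 7.9 → Option 3.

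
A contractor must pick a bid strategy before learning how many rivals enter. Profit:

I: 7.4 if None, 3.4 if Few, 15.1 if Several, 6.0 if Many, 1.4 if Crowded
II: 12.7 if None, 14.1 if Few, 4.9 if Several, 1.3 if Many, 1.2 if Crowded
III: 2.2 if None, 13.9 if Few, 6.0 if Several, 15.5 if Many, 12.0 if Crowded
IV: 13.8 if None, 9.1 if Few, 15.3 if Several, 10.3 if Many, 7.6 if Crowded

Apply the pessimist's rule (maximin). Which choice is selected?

IV

Row minima: I=1.4, II=1.2, III=2.2, IV=7.6
Best worst-case = 7.6 → IV.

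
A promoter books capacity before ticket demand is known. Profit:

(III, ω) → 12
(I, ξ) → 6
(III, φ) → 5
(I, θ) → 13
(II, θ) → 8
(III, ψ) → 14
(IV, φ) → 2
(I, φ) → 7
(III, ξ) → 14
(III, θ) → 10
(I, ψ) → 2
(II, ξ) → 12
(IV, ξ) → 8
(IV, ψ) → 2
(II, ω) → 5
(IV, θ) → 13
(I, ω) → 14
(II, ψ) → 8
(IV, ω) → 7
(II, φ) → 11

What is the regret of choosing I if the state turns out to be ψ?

Best payoff under ψ is 14.
Regret = 14 − 2 = 12.

12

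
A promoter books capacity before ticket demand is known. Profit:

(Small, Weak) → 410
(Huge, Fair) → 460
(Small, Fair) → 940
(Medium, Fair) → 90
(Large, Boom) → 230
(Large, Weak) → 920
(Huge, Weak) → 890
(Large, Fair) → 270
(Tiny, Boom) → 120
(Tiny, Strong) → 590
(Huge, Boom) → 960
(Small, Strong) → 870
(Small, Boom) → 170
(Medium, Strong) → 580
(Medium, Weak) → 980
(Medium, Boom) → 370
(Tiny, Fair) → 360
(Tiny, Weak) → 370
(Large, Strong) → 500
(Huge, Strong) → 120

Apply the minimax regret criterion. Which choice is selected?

Large

Column bests: Weak=980, Fair=940, Strong=870, Boom=960.
Tiny regrets: 610, 580, 280, 840 → max 840
Small regrets: 570, 0, 0, 790 → max 790
Medium regrets: 0, 850, 290, 590 → max 850
Large regrets: 60, 670, 370, 730 → max 730
Huge regrets: 90, 480, 750, 0 → max 750
Smallest max regret = 730 → Large.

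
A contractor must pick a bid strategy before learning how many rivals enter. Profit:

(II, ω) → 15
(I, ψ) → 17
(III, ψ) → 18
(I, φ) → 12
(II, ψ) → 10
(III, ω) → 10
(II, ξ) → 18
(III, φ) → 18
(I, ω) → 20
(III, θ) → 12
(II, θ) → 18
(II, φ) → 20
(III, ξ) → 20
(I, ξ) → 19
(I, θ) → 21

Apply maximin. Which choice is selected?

Row minima: I=12, II=10, III=10
Best worst-case = 12 → I.

I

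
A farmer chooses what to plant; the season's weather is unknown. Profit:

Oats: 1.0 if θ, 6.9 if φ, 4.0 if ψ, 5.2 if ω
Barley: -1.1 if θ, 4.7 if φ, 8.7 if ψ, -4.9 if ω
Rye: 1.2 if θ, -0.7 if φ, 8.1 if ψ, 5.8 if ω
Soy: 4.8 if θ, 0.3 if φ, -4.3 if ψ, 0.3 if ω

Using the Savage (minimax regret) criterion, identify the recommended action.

Column bests: θ=4.8, φ=6.9, ψ=8.7, ω=5.8.
Oats regrets: 3.8, 0.0, 4.7, 0.6 → max 4.7
Barley regrets: 5.9, 2.2, 0.0, 10.7 → max 10.7
Rye regrets: 3.6, 7.6, 0.6, 0.0 → max 7.6
Soy regrets: 0.0, 6.6, 13.0, 5.5 → max 13.0
Smallest max regret = 4.7 → Oats.

Oats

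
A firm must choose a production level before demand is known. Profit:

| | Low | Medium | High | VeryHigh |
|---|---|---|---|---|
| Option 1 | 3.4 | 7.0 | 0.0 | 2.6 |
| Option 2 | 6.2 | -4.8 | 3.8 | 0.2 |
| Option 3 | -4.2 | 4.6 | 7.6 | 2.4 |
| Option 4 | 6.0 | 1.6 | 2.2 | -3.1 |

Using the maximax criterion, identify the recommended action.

Option 3

Row maxima: Option 1=7.0, Option 2=6.2, Option 3=7.6, Option 4=6.0
Best best-case = 7.6 → Option 3.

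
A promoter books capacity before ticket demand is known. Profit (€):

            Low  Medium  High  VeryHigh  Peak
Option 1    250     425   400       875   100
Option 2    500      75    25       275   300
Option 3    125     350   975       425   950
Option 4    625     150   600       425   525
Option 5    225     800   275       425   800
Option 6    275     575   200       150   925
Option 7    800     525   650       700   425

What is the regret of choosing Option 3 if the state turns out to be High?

0

Best payoff under High is 975.
Regret = 975 − 975 = 0.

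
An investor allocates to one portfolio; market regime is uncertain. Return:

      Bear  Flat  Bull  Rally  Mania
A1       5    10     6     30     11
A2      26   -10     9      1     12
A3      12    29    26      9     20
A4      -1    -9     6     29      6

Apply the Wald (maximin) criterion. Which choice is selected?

Row minima: A1=5, A2=-10, A3=9, A4=-9
Best worst-case = 9 → A3.

A3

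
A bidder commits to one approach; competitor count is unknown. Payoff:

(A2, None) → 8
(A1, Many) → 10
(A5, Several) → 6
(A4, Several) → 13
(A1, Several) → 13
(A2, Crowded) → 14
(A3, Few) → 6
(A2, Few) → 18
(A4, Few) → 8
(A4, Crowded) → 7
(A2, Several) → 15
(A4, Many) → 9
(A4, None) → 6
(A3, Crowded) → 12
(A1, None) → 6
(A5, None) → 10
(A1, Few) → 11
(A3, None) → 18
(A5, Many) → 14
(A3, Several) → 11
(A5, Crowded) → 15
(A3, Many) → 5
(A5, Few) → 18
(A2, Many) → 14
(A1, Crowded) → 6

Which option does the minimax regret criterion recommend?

A5

Column bests: None=18, Few=18, Several=15, Many=14, Crowded=15.
A1 regrets: 12, 7, 2, 4, 9 → max 12
A2 regrets: 10, 0, 0, 0, 1 → max 10
A3 regrets: 0, 12, 4, 9, 3 → max 12
A4 regrets: 12, 10, 2, 5, 8 → max 12
A5 regrets: 8, 0, 9, 0, 0 → max 9
Smallest max regret = 9 → A5.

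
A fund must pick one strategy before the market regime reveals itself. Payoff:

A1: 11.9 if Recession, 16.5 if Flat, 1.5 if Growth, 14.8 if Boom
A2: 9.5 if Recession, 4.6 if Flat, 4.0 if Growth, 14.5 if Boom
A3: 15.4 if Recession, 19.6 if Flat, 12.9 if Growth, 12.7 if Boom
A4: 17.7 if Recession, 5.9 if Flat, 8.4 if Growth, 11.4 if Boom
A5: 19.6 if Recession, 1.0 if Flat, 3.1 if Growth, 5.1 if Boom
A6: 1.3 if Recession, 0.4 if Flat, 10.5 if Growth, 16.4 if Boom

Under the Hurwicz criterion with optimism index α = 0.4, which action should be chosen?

A3

A1: 0.4·16.5 + 0.6·1.5 = 7.5
A2: 0.4·14.5 + 0.6·4.0 = 8.2
A3: 0.4·19.6 + 0.6·12.7 = 15.46
A4: 0.4·17.7 + 0.6·5.9 = 10.62
A5: 0.4·19.6 + 0.6·1.0 = 8.44
A6: 0.4·16.4 + 0.6·0.4 = 6.8
Highest Hurwicz score = 15.46 → A3.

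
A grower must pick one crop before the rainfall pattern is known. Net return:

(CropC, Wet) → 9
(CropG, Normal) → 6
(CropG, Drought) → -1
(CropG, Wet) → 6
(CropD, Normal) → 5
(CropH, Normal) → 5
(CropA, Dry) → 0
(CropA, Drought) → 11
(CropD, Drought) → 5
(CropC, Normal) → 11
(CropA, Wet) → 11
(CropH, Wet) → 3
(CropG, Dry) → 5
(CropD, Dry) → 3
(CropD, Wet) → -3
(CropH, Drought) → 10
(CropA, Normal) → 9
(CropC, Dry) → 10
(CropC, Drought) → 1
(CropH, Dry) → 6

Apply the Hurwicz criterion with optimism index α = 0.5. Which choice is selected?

CropA: 0.5·11 + 0.5·0 = 5.5
CropG: 0.5·6 + 0.5·(-1) = 2.5
CropD: 0.5·5 + 0.5·(-3) = 1
CropH: 0.5·10 + 0.5·3 = 6.5
CropC: 0.5·11 + 0.5·1 = 6
Highest Hurwicz score = 6.5 → CropH.

CropH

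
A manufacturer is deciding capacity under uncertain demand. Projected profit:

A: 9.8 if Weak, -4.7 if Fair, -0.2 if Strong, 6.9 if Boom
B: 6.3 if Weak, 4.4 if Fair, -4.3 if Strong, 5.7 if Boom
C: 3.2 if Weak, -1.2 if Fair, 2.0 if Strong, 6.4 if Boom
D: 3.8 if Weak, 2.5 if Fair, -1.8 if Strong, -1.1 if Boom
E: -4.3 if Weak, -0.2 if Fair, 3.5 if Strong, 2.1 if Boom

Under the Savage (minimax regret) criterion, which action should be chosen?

Column bests: Weak=9.8, Fair=4.4, Strong=3.5, Boom=6.9.
A regrets: 0.0, 9.1, 3.7, 0.0 → max 9.1
B regrets: 3.5, 0.0, 7.8, 1.2 → max 7.8
C regrets: 6.6, 5.6, 1.5, 0.5 → max 6.6
D regrets: 6.0, 1.9, 5.3, 8.0 → max 8.0
E regrets: 14.1, 4.6, 0.0, 4.8 → max 14.1
Smallest max regret = 6.6 → C.

C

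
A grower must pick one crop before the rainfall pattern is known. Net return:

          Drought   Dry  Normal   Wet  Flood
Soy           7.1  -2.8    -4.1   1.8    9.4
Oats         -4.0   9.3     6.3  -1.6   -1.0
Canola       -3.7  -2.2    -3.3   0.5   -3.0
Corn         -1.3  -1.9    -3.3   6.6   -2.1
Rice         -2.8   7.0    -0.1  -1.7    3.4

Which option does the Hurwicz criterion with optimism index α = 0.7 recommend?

Soy: 0.7·9.4 + 0.3·(-4.1) = 5.35
Oats: 0.7·9.3 + 0.3·(-4.0) = 5.31
Canola: 0.7·0.5 + 0.3·(-3.7) = -0.76
Corn: 0.7·6.6 + 0.3·(-3.3) = 3.63
Rice: 0.7·7.0 + 0.3·(-2.8) = 4.06
Highest Hurwicz score = 5.35 → Soy.

Soy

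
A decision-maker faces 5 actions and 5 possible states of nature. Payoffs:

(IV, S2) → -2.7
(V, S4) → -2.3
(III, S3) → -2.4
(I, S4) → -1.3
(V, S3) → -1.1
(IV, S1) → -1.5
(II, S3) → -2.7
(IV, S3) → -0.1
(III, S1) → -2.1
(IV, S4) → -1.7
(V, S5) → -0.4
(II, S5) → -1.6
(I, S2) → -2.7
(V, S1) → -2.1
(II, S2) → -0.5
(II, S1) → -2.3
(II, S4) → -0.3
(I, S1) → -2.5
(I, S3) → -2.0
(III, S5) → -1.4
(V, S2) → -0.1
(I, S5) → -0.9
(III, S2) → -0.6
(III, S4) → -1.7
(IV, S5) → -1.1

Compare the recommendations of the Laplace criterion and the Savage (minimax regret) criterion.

Row averages: I=-1.88, II=-1.48, III=-1.64, IV=-1.42, V=-1.2
Highest average = -1.2 → V.
Column bests: S1=-1.5, S2=-0.1, S3=-0.1, S4=-0.3, S5=-0.4.
I regrets: 1.0, 2.6, 1.9, 1.0, 0.5 → max 2.6
II regrets: 0.8, 0.4, 2.6, 0.0, 1.2 → max 2.6
III regrets: 0.6, 0.5, 2.3, 1.4, 1.0 → max 2.3
IV regrets: 0.0, 2.6, 0.0, 1.4, 0.7 → max 2.6
V regrets: 0.6, 0.0, 1.0, 2.0, 0.0 → max 2.0
Smallest max regret = 2.0 → V.

laplace → V; minimax regret → V (agree)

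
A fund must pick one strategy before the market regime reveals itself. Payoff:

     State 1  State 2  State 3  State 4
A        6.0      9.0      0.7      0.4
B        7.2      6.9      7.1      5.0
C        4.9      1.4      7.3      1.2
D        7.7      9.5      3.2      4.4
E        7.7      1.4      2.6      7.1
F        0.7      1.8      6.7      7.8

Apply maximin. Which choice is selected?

B

Row minima: A=0.4, B=5.0, C=1.2, D=3.2, E=1.4, F=0.7
Best worst-case = 5.0 → B.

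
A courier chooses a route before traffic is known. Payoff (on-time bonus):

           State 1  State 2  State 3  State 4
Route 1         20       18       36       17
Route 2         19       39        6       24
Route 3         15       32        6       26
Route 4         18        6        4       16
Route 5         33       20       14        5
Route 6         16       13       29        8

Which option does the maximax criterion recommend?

Row maxima: Route 1=36, Route 2=39, Route 3=32, Route 4=18, Route 5=33, Route 6=29
Best best-case = 39 → Route 2.

Route 2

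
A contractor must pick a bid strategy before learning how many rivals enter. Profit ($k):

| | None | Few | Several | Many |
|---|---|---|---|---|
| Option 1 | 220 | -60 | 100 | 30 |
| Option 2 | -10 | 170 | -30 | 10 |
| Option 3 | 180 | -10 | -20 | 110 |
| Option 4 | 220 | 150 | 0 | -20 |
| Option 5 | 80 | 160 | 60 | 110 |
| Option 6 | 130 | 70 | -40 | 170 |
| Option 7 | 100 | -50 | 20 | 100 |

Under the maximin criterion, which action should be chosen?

Option 5

Row minima: Option 1=-60, Option 2=-30, Option 3=-20, Option 4=-20, Option 5=60, Option 6=-40, Option 7=-50
Best worst-case = 60 → Option 5.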